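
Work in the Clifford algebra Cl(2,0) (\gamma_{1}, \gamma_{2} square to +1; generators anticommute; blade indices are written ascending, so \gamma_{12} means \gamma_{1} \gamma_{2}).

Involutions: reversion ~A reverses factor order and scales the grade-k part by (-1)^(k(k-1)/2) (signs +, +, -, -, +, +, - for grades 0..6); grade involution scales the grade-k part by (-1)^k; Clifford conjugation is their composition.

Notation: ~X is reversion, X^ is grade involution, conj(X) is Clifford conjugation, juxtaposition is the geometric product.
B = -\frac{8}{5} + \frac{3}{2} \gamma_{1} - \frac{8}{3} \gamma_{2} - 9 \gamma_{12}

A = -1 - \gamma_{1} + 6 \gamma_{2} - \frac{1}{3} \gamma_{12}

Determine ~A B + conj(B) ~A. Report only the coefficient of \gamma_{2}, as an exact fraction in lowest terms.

first term: -\frac{129}{10} + \frac{4789}{90} \gamma_{1} + \frac{47}{30} \gamma_{2} + \frac{32}{15} \gamma_{12}
second term: \frac{161}{10} + \frac{5059}{90} \gamma_{1} - \frac{113}{30} \gamma_{2} - \frac{238}{15} \gamma_{12}
Answer: -\frac{11}{5}


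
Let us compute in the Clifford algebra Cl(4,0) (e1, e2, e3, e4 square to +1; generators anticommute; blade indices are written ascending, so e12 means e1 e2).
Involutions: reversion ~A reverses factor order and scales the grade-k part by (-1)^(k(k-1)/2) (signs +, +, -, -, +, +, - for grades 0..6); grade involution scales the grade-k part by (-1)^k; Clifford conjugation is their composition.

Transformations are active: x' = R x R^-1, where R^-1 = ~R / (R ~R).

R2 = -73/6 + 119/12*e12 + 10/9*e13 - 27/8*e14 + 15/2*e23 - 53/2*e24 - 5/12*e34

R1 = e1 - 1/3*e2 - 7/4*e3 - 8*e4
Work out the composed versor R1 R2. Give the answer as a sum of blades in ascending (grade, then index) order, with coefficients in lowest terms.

Distribute over the terms of R1 (each basis-blade product reordered to ascending indices, repeated generators contracted through their squares):
(e1) R2 = -73/6*e1 + 119/12*e2 + 10/9*e3 - 27/8*e4 + 15/2*e123 - 53/2*e124 - 5/12*e134
(-1/3*e2) R2 = 119/36*e1 + 73/18*e2 - 5/2*e3 + 53/6*e4 + 10/27*e123 - 9/8*e124 + 5/36*e234
(-7/4*e3) R2 = 35/18*e1 + 105/8*e2 + 511/24*e3 + 35/48*e4 - 833/48*e123 - 189/32*e134 - 371/8*e234
(-8*e4) R2 = -27*e1 - 212*e2 - 10/3*e3 + 292/3*e4 - 238/3*e124 - 80/9*e134 - 60*e234
Summing the partial products and collecting blades:
Answer: -407/12*e1 - 13313/72*e2 + 1193/72*e3 + 4969/48*e4 - 4097/432*e123 - 2567/24*e124 - 4381/288*e134 - 7649/72*e234


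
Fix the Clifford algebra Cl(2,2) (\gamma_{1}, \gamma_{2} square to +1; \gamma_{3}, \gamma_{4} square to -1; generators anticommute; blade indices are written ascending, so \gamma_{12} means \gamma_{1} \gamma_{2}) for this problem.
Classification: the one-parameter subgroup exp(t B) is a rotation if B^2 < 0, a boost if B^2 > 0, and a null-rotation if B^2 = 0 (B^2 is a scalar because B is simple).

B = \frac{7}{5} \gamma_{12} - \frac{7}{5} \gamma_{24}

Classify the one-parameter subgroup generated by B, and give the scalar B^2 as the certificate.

B^2 term by term: the squares give (\frac{7}{5})^2*(\gamma_{12})^2 + (-\frac{7}{5})^2*(\gamma_{24})^2 = \frac{49}{25}*(-1) + \frac{49}{25}*(+1) = 0 (each basis 2-blade squares to minus the product of its generators' squares); cross terms between blades sharing an index anticommute and cancel. So B^2 = 0.
Answer: null-rotation, certificate B^2 = 0. Key observation: B^2 = 0 is a conjugation invariant, so its sign decides the class regardless of the surface form of B.


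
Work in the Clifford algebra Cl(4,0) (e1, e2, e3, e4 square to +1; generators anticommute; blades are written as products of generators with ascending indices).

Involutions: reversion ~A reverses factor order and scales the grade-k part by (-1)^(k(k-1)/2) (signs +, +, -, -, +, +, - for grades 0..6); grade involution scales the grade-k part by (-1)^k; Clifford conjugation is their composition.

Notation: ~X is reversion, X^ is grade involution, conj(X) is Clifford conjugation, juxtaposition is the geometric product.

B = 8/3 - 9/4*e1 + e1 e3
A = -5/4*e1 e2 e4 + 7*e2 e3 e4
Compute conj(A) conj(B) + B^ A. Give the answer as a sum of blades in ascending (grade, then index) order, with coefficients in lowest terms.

first term: -45/16*e2 e4 - 31/3*e1 e2 e4 + 209/12*e2 e3 e4 - 63/4*e1 e2 e3 e4
second term: -45/16*e2 e4 - 31/3*e1 e2 e4 + 209/12*e2 e3 e4 + 63/4*e1 e2 e3 e4
Answer: -45/8*e2 e4 - 62/3*e1 e2 e4 + 209/6*e2 e3 e4


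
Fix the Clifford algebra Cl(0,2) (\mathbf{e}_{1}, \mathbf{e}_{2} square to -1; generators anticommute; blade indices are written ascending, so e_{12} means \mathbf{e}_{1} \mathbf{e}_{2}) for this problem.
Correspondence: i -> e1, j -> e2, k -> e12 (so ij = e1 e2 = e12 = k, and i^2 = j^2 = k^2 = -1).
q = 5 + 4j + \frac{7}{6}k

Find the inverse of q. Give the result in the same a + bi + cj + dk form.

In blades: q = 5 + 4 e_{2} + \frac{7}{6} e_{12}.
With qbar = 5 - 4 e_{2} - \frac{7}{6} e_{12} (scalar fixed, mapped units negated), q qbar = \frac{1525}{36} (the sum of squared coefficients), so q^-1 = qbar / (\frac{1525}{36}) = \frac{36}{305} - \frac{144}{1525} e_{2} - \frac{42}{1525} e_{12}; translating back:
Answer: \frac{36}{305} - \frac{144}{1525}j - \frac{42}{1525}k


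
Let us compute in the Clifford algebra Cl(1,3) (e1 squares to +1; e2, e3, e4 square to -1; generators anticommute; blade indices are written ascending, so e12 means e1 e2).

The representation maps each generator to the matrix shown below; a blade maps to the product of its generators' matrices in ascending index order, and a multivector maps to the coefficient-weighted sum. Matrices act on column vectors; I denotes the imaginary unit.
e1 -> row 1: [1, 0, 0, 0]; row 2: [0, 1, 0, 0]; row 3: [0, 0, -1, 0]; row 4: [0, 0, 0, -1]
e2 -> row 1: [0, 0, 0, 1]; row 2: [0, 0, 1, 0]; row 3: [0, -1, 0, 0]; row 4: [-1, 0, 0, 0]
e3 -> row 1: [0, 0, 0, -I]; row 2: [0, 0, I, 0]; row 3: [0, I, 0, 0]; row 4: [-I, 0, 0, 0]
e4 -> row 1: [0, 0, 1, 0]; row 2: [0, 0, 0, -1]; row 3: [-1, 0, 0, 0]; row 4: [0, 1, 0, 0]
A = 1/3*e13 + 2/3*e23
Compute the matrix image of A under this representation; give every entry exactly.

Bivector images (products of the table entries): rho(e13) = rho(e1)rho(e3) = row 1: [0, 0, 0, -I]; row 2: [0, 0, I, 0]; row 3: [0, -I, 0, 0]; row 4: [I, 0, 0, 0]; rho(e23) = rho(e2)rho(e3) = row 1: [-I, 0, 0, 0]; row 2: [0, I, 0, 0]; row 3: [0, 0, -I, 0]; row 4: [0, 0, 0, I].
M = (1/3)*rho(e13) + (2/3)*rho(e23), summed entrywise:
Answer: row 1: [-2*I/3, 0, 0, -I/3]; row 2: [0, 2*I/3, I/3, 0]; row 3: [0, -I/3, -2*I/3, 0]; row 4: [I/3, 0, 0, 2*I/3]


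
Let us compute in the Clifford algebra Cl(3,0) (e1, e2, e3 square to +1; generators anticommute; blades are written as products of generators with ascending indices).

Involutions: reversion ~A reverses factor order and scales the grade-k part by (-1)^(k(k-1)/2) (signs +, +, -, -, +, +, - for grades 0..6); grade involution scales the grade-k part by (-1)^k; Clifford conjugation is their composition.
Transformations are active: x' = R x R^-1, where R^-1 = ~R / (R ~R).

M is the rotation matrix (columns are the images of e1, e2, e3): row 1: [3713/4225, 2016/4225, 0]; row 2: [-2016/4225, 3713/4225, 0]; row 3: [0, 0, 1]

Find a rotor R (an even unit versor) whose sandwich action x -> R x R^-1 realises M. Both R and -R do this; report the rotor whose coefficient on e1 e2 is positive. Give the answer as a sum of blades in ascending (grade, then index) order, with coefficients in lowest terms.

Method: write R = a + b12*e1 e2 + b13*e1 e3 + b23*e2 e3 with a^2 + b12^2 + b13^2 + b23^2 = 1 (so R^-1 = ~R). Expanding the columns R e_j ~R gives tr M = 4a^2 - 1 and, from the antisymmetric part, M21 - M12 = -4a*b12, M13 - M31 = 4a*b13, M32 - M23 = -4a*b23.
Here tr M = 11651/4225, so a^2 = (1 + tr M)/4 = 3969/4225 and a = ±63/65. Taking a = 63/65: M21 - M12 = -4032/4225, M13 - M31 = 0, M32 - M23 = 0, giving b12 = 16/65, b13 = 0, b23 = 0, i.e. R = 63/65 + 16/65*e1 e2.
Its e1 e2 coefficient is already positive.
Answer: 63/65 + 16/65*e1 e2. Uniqueness: Spin(3) -> SO(3) maps R and -R to the same rotation of trace 11651/4225; fixing the sign of the e1 e2 coefficient removes the ambiguity.


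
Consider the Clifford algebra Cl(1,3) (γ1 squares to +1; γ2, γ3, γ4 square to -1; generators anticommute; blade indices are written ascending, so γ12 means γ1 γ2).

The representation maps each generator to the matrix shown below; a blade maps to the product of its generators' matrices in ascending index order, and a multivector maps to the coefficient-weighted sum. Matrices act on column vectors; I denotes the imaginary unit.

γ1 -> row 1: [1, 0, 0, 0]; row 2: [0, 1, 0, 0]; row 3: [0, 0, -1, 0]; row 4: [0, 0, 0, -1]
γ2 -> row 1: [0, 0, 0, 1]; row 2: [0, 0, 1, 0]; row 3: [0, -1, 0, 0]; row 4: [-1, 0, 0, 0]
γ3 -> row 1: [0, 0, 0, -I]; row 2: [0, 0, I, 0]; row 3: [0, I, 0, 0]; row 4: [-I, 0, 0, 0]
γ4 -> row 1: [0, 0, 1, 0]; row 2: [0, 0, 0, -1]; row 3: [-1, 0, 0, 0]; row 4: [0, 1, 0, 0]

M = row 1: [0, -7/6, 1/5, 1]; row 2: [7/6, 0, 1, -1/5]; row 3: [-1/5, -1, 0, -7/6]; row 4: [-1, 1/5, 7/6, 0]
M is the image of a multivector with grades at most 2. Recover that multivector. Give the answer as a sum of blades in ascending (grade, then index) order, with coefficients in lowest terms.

Method: the blade images are trace-orthogonal — tr(rho(e_A) rho(e_B)^-1) = 4 if A = B and 0 otherwise — and rho(e_A)^-1 = (e_A)^2 * rho(e_A) with (e_A)^2 = +1 or -1, so the coefficient of e_A in the preimage is (e_A)^2 * tr(M rho(e_A))/4.
Nonzero projections over blades of grade <= 2: γ2: (γ2)^2 = -1, tr(M rho(γ2)) = -4, coefficient 1; γ4: (γ4)^2 = -1, tr(M rho(γ4)) = -4/5, coefficient 1/5; γ24: (γ24)^2 = -1, tr(M rho(γ24)) = 14/3, coefficient -7/6. Every other blade of grade <= 2 projects to 0.
Answer: γ2 + 1/5*γ4 - 7/6*γ24


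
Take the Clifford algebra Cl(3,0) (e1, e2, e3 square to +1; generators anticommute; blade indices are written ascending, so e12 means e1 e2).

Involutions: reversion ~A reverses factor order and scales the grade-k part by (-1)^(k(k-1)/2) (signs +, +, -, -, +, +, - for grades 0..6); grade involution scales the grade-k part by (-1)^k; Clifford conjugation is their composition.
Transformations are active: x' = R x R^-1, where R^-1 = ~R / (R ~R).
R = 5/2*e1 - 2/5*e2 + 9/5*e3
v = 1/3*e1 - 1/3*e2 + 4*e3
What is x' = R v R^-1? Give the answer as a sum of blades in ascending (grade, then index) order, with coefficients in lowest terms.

~R = 5/2*e1 - 2/5*e2 + 9/5*e3, and R ~R = 193/20, so R^-1 = ~R / (193/20).
R v = 49/6 - 7/10*e12 + 47/5*e13 - e23
Answer: 2257/579*e1 - 199/579*e2 - 184/193*e3


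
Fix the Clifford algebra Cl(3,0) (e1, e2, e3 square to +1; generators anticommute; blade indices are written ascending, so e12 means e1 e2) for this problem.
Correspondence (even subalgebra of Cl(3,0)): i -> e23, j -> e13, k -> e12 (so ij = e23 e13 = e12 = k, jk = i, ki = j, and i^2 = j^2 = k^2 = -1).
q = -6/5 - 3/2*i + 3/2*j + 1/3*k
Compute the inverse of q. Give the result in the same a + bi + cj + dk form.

In blades: q = -6/5 + 1/3*e12 + 3/2*e13 - 3/2*e23.
With qbar = -6/5 - 1/3*e12 - 3/2*e13 + 3/2*e23 (scalar fixed, mapped units negated), q qbar = 2723/450 (the sum of squared coefficients), so q^-1 = qbar / (2723/450) = -540/2723 - 150/2723*e12 - 675/2723*e13 + 675/2723*e23; translating back:
Answer: -540/2723 + 675/2723*i - 675/2723*j - 150/2723*k


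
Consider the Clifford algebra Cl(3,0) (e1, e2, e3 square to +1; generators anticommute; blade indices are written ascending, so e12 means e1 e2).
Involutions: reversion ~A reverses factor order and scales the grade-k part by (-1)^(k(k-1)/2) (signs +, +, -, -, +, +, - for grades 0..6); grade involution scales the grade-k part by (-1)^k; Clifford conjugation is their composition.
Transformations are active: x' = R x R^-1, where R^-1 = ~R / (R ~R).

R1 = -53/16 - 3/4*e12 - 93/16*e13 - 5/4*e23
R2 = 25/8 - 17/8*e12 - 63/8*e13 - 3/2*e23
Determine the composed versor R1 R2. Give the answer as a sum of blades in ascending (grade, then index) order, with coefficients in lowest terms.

Distribute over the terms of R1 (each basis-blade product reordered to ascending indices, repeated generators contracted through their squares):
(-53/16) R2 = -1325/128 + 901/128*e12 + 3339/128*e13 + 159/32*e23
(-3/4*e12) R2 = -51/32 - 75/32*e12 + 9/8*e13 - 189/32*e23
(-93/16*e13) R2 = -5859/128 - 279/32*e12 - 2325/128*e13 + 1581/128*e23
(-5/4*e23) R2 = -15/8 + 315/32*e12 - 85/32*e13 - 125/32*e23
Summing the partial products and collecting blades:
Answer: -1907/32 + 745/128*e12 + 409/64*e13 + 961/128*e23


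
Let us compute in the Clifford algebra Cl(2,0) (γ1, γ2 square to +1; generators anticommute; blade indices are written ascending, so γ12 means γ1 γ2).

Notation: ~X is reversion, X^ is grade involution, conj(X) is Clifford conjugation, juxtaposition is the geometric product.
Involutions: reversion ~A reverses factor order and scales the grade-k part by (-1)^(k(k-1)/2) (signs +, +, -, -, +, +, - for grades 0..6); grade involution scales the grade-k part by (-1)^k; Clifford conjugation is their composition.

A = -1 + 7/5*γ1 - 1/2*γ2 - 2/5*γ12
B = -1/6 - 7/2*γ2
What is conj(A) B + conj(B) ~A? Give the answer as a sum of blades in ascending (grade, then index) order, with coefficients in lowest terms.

first term: -19/12 - 7/6*γ1 + 41/12*γ2 + 29/6*γ12
second term: -19/12 - 49/30*γ1 - 41/12*γ2 - 149/30*γ12
Answer: -19/6 - 14/5*γ1 - 2/15*γ12


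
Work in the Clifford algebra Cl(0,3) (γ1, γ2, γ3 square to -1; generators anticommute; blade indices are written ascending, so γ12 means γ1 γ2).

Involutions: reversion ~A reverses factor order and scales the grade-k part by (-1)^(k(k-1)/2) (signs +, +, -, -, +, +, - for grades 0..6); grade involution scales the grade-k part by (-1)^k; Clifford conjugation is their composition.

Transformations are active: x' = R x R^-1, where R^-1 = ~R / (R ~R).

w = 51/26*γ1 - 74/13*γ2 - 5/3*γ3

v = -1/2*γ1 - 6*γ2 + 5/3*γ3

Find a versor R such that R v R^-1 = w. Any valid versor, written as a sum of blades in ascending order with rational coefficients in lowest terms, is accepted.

Reasoning: v^2 = w^2 = -1405/36 since conjugation preserves the quadratic form; R = v + w = 19/13*γ1 - 152/13*γ2 is then valid when invertible, keeping its own part and reversing (v - w)/2.
Answer: 19/13*γ1 - 152/13*γ2


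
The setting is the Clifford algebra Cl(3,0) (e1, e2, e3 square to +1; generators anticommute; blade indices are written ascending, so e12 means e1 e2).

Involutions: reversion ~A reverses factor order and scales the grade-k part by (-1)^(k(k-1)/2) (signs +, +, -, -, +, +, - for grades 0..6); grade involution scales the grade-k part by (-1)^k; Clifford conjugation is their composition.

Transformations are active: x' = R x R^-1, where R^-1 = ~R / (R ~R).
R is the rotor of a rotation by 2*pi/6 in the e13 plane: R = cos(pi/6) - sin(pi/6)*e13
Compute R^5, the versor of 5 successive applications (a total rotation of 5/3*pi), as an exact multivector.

Rotor phase runs at HALF the rotation angle; powers of one rotor simply add phase, so after 5 steps in e13 the phase is 5*pi/6 = 5*pi/6 and R^5 = cos(5*pi/6) - sin(5*pi/6)*e13.
cos(5*pi/6) = -sqrt(3)/2 and sin(5*pi/6) = 1/2, so R^5 = -sqrt(3)/2 - 1/2*e13. The net rotation is 5/3*pi; the rotor keeps the half-angle phase exactly.
Answer: -sqrt(3)/2 - 1/2*e13


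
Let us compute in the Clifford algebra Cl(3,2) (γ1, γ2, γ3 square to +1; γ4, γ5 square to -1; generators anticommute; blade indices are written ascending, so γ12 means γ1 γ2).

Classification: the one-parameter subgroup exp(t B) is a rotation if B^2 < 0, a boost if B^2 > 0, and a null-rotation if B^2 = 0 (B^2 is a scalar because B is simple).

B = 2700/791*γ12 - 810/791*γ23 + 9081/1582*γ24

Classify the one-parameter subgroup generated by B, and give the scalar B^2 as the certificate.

B^2 term by term: the squares give (2700/791)^2*(γ12)^2 + (-810/791)^2*(γ23)^2 + (9081/1582)^2*(γ24)^2 = 7290000/625681*(-1) + 656100/625681*(-1) + 82464561/2502724*(+1) = 81/4 (each basis 2-blade squares to minus the product of its generators' squares); cross terms between blades sharing an index anticommute and cancel. So B^2 = 81/4.
Answer: boost, certificate B^2 = 81/4. Why this suffices: the scalar 81/4 survives any versor conjugation, so its sign alone determines the class however B is presented.


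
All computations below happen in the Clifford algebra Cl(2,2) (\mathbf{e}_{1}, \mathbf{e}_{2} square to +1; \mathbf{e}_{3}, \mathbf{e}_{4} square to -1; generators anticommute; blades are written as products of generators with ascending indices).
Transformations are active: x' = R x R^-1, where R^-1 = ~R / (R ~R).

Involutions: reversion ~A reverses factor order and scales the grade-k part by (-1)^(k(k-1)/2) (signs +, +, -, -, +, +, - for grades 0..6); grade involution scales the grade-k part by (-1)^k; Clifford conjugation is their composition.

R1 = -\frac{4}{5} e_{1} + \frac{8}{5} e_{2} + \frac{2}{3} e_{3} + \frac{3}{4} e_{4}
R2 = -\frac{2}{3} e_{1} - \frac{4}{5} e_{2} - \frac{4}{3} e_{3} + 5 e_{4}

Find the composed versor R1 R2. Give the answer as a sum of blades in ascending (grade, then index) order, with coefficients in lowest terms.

Distribute over the terms of R1 (each basis-blade product reordered to ascending indices, repeated generators contracted through their squares):
(-\frac{4}{5} e_{1}) R2 = \frac{8}{15} + \frac{16}{25} e_{1} e_{2} + \frac{16}{15} e_{1} e_{3} - 4 e_{1} e_{4}
(\frac{8}{5} e_{2}) R2 = -\frac{32}{25} + \frac{16}{15} e_{1} e_{2} - \frac{32}{15} e_{2} e_{3} + 8 e_{2} e_{4}
(\frac{2}{3} e_{3}) R2 = \frac{8}{9} + \frac{4}{9} e_{1} e_{3} + \frac{8}{15} e_{2} e_{3} + \frac{10}{3} e_{3} e_{4}
(\frac{3}{4} e_{4}) R2 = -\frac{15}{4} + \frac{1}{2} e_{1} e_{4} + \frac{3}{5} e_{2} e_{4} + e_{3} e_{4}
Summing the partial products and collecting blades:
Answer: -\frac{3247}{900} + \frac{128}{75} e_{1} e_{2} + \frac{68}{45} e_{1} e_{3} - \frac{7}{2} e_{1} e_{4} - \frac{8}{5} e_{2} e_{3} + \frac{43}{5} e_{2} e_{4} + \frac{13}{3} e_{3} e_{4}


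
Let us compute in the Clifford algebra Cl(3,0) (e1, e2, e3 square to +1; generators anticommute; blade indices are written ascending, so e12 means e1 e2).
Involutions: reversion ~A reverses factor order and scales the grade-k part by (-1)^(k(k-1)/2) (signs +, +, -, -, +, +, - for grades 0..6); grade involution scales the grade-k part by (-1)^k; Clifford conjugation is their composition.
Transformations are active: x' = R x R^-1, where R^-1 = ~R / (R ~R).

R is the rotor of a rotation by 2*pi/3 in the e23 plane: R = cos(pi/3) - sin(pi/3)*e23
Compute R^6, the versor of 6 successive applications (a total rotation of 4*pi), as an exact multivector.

Half-angle bookkeeping: 6 applications in e23 add up to rotor phase 6*pi/3 = 2*pi, so R^6 = cos(2*pi) - sin(2*pi)*e23.
cos(2*pi) = 1 and sin(2*pi) = 0, so R^6 = 1. The total rotation 4*pi is 2 full turns, so every vector returns to itself, yet the rotor is +1, back on the identity sheet (an even number of 2*pi turns).
Answer: 1


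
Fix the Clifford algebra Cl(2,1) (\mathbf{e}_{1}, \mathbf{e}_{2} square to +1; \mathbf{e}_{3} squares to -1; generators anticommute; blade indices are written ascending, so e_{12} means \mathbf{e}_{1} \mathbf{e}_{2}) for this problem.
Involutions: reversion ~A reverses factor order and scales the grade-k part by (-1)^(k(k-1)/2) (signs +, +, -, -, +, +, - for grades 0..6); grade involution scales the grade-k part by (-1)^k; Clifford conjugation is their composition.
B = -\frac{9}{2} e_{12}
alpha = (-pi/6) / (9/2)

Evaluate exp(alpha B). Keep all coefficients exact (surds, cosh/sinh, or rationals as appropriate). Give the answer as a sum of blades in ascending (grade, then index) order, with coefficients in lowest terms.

B^2 = (-\frac{9}{2})^2*(e_{12})^2 = \frac{81}{4}*(-1) = -\frac{81}{4} (a basis 2-blade squares to minus the product of its generators' squares).
B^2 = -\frac{81}{4} — since the square is negative, the closed form is circular: l = \frac{9}{2}, alpha*l = - \frac{\pi}{6}, so exp(alpha B) = cos(- \frac{\pi}{6}) + (sin(- \frac{\pi}{6})/(\frac{9}{2}))*B = \frac{\sqrt{3}}{2} + (- \frac{1}{9})*B.
Answer: \frac{\sqrt{3}}{2} + \frac{1}{2} e_{12}


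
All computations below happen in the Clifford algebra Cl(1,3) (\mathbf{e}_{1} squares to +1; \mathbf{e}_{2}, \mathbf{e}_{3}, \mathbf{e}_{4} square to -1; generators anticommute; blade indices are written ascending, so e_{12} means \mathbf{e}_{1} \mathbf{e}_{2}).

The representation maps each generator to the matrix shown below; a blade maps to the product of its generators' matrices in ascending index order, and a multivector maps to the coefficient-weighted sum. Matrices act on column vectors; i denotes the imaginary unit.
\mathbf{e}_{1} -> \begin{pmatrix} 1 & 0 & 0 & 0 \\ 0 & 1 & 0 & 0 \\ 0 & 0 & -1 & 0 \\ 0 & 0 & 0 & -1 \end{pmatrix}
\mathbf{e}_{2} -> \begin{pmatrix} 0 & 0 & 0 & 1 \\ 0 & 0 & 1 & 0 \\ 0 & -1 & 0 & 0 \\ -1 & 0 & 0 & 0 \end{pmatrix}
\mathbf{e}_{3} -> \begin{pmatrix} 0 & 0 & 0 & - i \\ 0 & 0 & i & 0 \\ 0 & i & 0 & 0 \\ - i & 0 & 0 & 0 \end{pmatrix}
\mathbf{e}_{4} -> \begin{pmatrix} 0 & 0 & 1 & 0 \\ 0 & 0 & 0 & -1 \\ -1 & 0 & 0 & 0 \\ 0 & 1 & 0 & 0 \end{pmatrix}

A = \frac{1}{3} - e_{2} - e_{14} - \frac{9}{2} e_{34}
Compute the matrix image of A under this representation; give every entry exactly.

Bivector images (products of the table entries): rho(e_{14}) = rho(\mathbf{e}_{1})rho(\mathbf{e}_{4}) = \begin{pmatrix} 0 & 0 & 1 & 0 \\ 0 & 0 & 0 & -1 \\ 1 & 0 & 0 & 0 \\ 0 & -1 & 0 & 0 \end{pmatrix}; rho(e_{34}) = rho(\mathbf{e}_{3})rho(\mathbf{e}_{4}) = \begin{pmatrix} 0 & - i & 0 & 0 \\ - i & 0 & 0 & 0 \\ 0 & 0 & 0 & - i \\ 0 & 0 & - i & 0 \end{pmatrix}.
M = (\frac{1}{3})*1 + (-1)*rho(e_{2}) + (-1)*rho(e_{14}) + (-\frac{9}{2})*rho(e_{34}), summed entrywise (1 is the identity matrix):
Answer: \begin{pmatrix} \frac{1}{3} & \frac{9 i}{2} & -1 & -1 \\ \frac{9 i}{2} & \frac{1}{3} & -1 & 1 \\ -1 & 1 & \frac{1}{3} & \frac{9 i}{2} \\ 1 & 1 & \frac{9 i}{2} & \frac{1}{3} \end{pmatrix}


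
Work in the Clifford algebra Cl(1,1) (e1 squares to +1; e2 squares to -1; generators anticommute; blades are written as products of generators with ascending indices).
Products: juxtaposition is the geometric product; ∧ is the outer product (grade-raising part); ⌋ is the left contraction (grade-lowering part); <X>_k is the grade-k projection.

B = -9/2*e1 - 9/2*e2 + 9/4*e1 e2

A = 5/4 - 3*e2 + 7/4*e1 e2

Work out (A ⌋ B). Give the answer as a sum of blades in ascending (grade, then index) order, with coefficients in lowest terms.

step 1: -153/16 - 99/8*e1 - 45/8*e2 + 45/16*e1 e2
Answer: -153/16 - 99/8*e1 - 45/8*e2 + 45/16*e1 e2


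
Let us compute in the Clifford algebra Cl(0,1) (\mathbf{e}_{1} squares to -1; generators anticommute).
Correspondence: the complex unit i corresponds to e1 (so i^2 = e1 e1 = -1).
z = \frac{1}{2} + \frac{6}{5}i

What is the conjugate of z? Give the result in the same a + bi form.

In blades: z = \frac{1}{2} + \frac{6}{5} e_{1}.
Conjugation here is Clifford conjugation: the scalar is fixed and the grade-1 and grade-2 blades all flip sign, giving \frac{1}{2} - \frac{6}{5} e_{1}; translating back:
Answer: \frac{1}{2} - \frac{6}{5}i


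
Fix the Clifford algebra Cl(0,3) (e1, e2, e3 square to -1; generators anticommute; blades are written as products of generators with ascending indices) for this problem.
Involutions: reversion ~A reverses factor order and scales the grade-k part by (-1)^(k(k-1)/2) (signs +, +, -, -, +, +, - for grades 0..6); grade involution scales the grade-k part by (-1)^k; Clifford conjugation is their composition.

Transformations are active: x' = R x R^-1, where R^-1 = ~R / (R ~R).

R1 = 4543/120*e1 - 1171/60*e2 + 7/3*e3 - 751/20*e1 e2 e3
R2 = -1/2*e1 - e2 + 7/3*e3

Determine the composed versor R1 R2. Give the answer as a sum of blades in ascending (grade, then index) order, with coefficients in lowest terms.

Distribute over the terms of R2 (each basis-blade product reordered to ascending indices, repeated generators contracted through their squares):
R1 (-1/2*e1) = 4543/240 - 1171/120*e1 e2 + 7/6*e1 e3 - 751/40*e2 e3
R1 (-e2) = -1171/60 - 4543/120*e1 e2 + 751/20*e1 e3 + 7/3*e2 e3
R1 (7/3*e3) = -49/9 + 5257/60*e1 e2 + 31801/360*e1 e3 - 8197/180*e2 e3
Summing the partial products and collecting blades:
Answer: -4343/720 + 40*e1 e2 + 45739/360*e1 e3 - 22313/360*e2 e3


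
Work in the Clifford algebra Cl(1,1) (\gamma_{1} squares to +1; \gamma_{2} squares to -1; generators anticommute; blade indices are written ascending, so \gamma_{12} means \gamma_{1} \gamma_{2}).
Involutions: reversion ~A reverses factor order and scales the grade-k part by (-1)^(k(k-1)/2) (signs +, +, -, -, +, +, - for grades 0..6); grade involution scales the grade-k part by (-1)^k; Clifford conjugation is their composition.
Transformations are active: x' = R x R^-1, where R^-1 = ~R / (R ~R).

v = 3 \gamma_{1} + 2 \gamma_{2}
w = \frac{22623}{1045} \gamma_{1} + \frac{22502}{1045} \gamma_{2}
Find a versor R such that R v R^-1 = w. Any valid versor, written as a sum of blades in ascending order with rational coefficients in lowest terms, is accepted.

Why this works: both vectors square to 5, so q(v) = q(w) and R = v + w = \frac{25758}{1045} \gamma_{1} + \frac{24592}{1045} \gamma_{2} carries v to w — its own direction survives, the complement (v - w)/2 flips.
Answer: \frac{25758}{1045} \gamma_{1} + \frac{24592}{1045} \gamma_{2}


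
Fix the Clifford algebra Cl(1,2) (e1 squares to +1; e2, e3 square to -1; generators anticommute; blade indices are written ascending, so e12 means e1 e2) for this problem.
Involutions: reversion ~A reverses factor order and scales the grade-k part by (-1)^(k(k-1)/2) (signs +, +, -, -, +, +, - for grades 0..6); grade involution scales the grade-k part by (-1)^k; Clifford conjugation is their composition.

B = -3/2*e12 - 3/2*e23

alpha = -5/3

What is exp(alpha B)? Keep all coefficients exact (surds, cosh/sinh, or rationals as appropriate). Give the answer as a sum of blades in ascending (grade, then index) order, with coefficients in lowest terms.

B^2 term by term: the squares give (-3/2)^2*(e12)^2 + (-3/2)^2*(e23)^2 = 9/4*(+1) + 9/4*(-1) = 0 (each basis 2-blade squares to minus the product of its generators' squares); cross terms between blades sharing an index anticommute and cancel. So B^2 = 0.
B^2 = 0, hence only two terms survive: exp(alpha B) = 1 + alpha B (parabolic case).
Answer: 1 + 5/2*e12 + 5/2*e23


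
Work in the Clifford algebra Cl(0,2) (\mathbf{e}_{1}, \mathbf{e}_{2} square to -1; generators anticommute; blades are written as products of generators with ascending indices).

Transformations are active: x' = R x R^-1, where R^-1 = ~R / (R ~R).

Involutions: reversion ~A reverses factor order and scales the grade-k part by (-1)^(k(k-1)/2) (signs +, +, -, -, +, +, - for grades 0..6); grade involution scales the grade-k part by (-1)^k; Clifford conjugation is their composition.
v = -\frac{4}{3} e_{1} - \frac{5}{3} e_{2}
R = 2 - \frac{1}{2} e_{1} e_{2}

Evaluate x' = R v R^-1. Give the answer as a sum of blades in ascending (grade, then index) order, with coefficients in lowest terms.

~R = 2 + \frac{1}{2} e_{1} e_{2}, and R ~R = \frac{17}{4}, so R^-1 = ~R / (\frac{17}{4}).
R v = -\frac{7}{2} e_{1} - \frac{8}{3} e_{2}
Answer: -\frac{100}{51} e_{1} - \frac{43}{51} e_{2}


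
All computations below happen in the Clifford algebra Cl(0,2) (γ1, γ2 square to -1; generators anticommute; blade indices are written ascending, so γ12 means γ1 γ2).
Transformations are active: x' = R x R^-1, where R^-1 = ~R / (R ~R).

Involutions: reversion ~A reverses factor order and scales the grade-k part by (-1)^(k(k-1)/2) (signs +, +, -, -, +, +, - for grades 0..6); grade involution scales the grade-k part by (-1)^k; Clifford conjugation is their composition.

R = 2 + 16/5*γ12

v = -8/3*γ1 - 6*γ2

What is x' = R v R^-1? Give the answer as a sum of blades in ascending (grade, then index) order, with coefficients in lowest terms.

~R = 2 - 16/5*γ12, and R ~R = 356/25, so R^-1 = ~R / (356/25).
R v = 208/15*γ1 - 308/15*γ2
Answer: 584/89*γ1 + 62/267*γ2


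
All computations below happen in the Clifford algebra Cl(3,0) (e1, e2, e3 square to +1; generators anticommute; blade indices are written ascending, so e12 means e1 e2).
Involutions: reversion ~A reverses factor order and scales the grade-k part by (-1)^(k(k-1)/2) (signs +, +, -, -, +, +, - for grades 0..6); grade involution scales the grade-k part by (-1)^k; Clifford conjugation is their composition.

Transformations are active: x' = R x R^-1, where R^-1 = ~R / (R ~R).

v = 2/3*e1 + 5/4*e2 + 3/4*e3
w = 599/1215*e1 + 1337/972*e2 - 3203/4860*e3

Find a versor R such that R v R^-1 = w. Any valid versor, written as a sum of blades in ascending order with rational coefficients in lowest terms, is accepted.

Key observation: q(v) = q(w) = 185/72 (sandwiches preserve the norm), so R = v + w = 1409/1215*e1 + 638/243*e2 + 221/2430*e3 works whenever it is invertible — the component of v along it is kept and (v - w)/2 reverses, sending v to w.
Answer: 1409/1215*e1 + 638/243*e2 + 221/2430*e3


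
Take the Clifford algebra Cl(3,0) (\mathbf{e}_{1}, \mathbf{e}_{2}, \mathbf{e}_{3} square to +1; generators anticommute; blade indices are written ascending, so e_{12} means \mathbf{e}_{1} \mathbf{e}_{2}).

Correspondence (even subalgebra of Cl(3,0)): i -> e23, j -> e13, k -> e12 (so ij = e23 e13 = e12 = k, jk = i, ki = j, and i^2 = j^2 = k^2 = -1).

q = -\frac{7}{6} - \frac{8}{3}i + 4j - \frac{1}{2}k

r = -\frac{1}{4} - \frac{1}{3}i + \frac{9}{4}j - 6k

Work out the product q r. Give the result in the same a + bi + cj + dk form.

In blades: q = -\frac{7}{6} - \frac{1}{2} e_{12} + 4 e_{13} - \frac{8}{3} e_{23}, r = -\frac{1}{4} - 6 e_{12} + \frac{9}{4} e_{13} - \frac{1}{3} e_{23}.
Distribute q over r term by term (generator squares from the signature, products reordered to ascending indices): (-\frac{7}{6})*r = \frac{7}{24} + 7 e_{12} - \frac{21}{8} e_{13} + \frac{7}{18} e_{23}; (-\frac{1}{2} e_{12})*r = -3 + \frac{1}{8} e_{12} + \frac{1}{6} e_{13} + \frac{9}{8} e_{23}; (4 e_{13})*r = -9 + \frac{4}{3} e_{12} - e_{13} - 24 e_{23}; (-\frac{8}{3} e_{23})*r = -\frac{8}{9} - 6 e_{12} - 16 e_{13} + \frac{2}{3} e_{23}.
Sum: -\frac{907}{72} + \frac{59}{24} e_{12} - \frac{467}{24} e_{13} - \frac{1571}{72} e_{23}; translating back through the correspondence:
Answer: -\frac{907}{72} - \frac{1571}{72}i - \frac{467}{24}j + \frac{59}{24}k


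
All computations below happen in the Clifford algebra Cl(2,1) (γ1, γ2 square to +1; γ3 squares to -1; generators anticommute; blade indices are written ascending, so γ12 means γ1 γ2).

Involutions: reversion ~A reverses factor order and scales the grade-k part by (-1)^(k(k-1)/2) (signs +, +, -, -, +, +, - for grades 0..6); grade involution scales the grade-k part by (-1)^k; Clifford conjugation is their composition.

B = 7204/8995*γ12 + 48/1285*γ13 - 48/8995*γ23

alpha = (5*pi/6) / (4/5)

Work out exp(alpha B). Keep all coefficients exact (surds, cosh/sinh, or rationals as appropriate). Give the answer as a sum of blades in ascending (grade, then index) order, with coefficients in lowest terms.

B^2 term by term: the squares give (7204/8995)^2*(γ12)^2 + (48/1285)^2*(γ13)^2 + (-48/8995)^2*(γ23)^2 = 51897616/80910025*(-1) + 2304/1651225*(+1) + 2304/80910025*(+1) = -16/25 (each basis 2-blade squares to minus the product of its generators' squares); cross terms between blades sharing an index anticommute and cancel. So B^2 = -16/25.
B^2 = -16/25 — the series telescopes trigonometrically here: l = 4/5, alpha*l = 5*pi/6, so exp(alpha B) = cos(5*pi/6) + (sin(5*pi/6)/(4/5))*B = -sqrt(3)/2 + (5/8)*B.
Answer: -sqrt(3)/2 + 1801/3598*γ12 + 6/257*γ13 - 6/1799*γ23


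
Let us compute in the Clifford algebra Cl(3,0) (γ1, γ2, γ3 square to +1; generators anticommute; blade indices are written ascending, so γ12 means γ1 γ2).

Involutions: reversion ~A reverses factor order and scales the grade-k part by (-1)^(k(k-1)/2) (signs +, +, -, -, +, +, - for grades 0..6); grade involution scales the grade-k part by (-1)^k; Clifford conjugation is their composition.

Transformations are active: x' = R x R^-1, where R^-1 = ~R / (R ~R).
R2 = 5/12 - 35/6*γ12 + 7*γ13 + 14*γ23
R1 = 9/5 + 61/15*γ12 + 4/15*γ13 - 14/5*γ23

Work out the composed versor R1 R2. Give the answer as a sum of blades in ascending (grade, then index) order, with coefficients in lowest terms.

Distribute over the terms of R1 (each basis-blade product reordered to ascending indices, repeated generators contracted through their squares):
(9/5) R2 = 3/4 - 21/2*γ12 + 63/5*γ13 + 126/5*γ23
(61/15*γ12) R2 = 427/18 + 61/36*γ12 + 854/15*γ13 - 427/15*γ23
(4/15*γ13) R2 = -28/15 - 56/15*γ12 + 1/9*γ13 - 14/9*γ23
(-14/5*γ23) R2 = 196/5 - 98/5*γ12 - 49/3*γ13 - 7/6*γ23
Summing the partial products and collecting blades:
Answer: 2225/36 - 1157/36*γ12 + 2399/45*γ13 - 539/90*γ23


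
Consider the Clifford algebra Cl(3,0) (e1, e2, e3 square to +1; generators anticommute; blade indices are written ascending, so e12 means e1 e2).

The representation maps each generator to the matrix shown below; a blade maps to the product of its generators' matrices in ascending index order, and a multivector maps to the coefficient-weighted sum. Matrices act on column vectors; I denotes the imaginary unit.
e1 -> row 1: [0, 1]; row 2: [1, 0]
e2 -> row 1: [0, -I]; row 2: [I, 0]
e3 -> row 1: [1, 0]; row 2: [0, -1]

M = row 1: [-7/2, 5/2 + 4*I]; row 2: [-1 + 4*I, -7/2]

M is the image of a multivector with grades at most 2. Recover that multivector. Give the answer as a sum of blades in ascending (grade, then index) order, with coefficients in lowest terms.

Method: 1, rho(e1), rho(e2), rho(e3) form a trace-orthogonal basis of the 2x2 complex matrices (tr(X Y) = 2 if X = Y, else 0), so M = m0*1 + m1*rho(e1) + m2*rho(e2) + m3*rho(e3) with m0 = tr(M)/2 = -7/2, m1 = tr(M rho(e1))/2 = 3/4 + 4*I, m2 = tr(M rho(e2))/2 = 7*I/4, m3 = tr(M rho(e3))/2 = 0.
Multiplying table entries, the bivector images are rho(e12) = I*rho(e3), rho(e13) = -I*rho(e2), rho(e23) = I*rho(e1); with real blade coefficients the real parts of m0..m3 are the coefficients of 1, e1, e2, e3 and the imaginary parts give the bivectors (e23: Im m1, e13: -Im m2, e12: Im m3).
Answer: -7/2 + 3/4*e1 - 7/4*e13 + 4*e23


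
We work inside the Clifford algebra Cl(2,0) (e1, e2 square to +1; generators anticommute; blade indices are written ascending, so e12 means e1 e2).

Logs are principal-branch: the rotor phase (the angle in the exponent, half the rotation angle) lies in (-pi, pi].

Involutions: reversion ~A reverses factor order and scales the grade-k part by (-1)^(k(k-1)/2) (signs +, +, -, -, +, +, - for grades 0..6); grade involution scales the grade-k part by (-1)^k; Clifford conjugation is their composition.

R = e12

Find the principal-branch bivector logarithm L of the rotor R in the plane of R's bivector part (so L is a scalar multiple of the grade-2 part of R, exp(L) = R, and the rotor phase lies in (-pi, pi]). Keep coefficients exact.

The scalar part of R is 0, and that scalar determines the rotor phase on the principal branch; recovering the unit plane as bivector-part over sine of the phase gives L = phase * plane.
Concretely: cos(phase) = 0 gives phase = ±pi/2, and since phase/sin(phase) is even the sign is immaterial: L = (phase/sin(phase)) * <R>_2 = (pi/2) * <R>_2.
Answer: pi/2*e12


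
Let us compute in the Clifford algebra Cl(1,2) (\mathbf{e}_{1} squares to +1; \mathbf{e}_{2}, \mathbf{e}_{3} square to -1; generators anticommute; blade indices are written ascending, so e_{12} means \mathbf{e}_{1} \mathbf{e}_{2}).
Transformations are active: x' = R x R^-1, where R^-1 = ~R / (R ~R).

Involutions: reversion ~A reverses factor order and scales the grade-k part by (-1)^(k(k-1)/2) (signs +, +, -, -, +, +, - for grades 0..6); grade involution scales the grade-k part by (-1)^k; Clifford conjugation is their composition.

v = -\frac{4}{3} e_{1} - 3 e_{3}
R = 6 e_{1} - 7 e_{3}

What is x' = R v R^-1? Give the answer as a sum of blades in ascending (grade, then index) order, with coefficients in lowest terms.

~R = 6 e_{1} - 7 e_{3}, and R ~R = -13, so R^-1 = ~R / (-13).
R v = -29 - \frac{82}{3} e_{13}
Answer: \frac{1096}{39} e_{1} - \frac{367}{13} e_{3}


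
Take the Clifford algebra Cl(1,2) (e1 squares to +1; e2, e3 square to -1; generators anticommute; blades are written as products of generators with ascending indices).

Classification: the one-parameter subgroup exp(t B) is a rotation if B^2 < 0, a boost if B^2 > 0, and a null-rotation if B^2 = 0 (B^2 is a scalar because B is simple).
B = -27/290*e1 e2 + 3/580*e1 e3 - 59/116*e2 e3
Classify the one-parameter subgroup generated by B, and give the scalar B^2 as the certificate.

B^2 term by term: the squares give (-27/290)^2*(e1 e2)^2 + (3/580)^2*(e1 e3)^2 + (-59/116)^2*(e2 e3)^2 = 729/84100*(+1) + 9/336400*(+1) + 3481/13456*(-1) = -1/4 (each basis 2-blade squares to minus the product of its generators' squares); cross terms between blades sharing an index anticommute and cancel. So B^2 = -1/4.
Answer: rotation, certificate B^2 = -1/4. The scalar -1/4 is the complete invariant here: its sign names the subgroup type.


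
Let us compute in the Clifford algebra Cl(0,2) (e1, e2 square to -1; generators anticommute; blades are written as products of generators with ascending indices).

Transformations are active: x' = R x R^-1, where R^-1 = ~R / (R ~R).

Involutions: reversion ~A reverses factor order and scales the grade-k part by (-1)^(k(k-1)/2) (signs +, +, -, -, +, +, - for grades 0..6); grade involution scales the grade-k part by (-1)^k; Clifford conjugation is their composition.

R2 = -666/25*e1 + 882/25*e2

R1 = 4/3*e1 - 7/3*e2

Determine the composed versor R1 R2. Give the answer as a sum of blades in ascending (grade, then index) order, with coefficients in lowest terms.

Distribute over the terms of R1 (each basis-blade product reordered to ascending indices, repeated generators contracted through their squares):
(4/3*e1) R2 = 888/25 + 1176/25*e1 e2
(-7/3*e2) R2 = 2058/25 - 1554/25*e1 e2
Summing the partial products and collecting blades:
Answer: 2946/25 - 378/25*e1 e2


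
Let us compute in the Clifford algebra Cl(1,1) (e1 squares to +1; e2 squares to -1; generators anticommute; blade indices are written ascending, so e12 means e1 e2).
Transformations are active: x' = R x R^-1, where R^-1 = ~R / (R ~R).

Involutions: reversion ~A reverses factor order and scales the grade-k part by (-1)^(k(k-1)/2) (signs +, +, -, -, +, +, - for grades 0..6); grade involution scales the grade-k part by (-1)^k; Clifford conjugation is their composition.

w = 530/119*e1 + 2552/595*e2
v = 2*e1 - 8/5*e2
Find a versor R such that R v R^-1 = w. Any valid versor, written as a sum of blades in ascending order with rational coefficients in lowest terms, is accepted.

Since q(v) = q(w) = 36/25, the sum R = v + w = 768/119*e1 + 320/119*e2 does the job whenever invertible.
Answer: 768/119*e1 + 320/119*e2


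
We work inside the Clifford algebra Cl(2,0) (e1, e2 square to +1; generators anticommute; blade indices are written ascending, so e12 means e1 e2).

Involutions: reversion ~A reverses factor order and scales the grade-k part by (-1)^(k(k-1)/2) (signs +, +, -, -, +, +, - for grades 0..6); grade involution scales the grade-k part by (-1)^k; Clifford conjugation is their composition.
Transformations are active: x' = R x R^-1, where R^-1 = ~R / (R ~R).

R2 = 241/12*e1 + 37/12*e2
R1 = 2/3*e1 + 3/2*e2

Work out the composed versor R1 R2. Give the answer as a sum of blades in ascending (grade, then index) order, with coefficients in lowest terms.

Distribute over the terms of R1 (each basis-blade product reordered to ascending indices, repeated generators contracted through their squares):
(2/3*e1) R2 = 241/18 + 37/18*e12
(3/2*e2) R2 = 37/8 - 241/8*e12
Summing the partial products and collecting blades:
Answer: 1297/72 - 2021/72*e12


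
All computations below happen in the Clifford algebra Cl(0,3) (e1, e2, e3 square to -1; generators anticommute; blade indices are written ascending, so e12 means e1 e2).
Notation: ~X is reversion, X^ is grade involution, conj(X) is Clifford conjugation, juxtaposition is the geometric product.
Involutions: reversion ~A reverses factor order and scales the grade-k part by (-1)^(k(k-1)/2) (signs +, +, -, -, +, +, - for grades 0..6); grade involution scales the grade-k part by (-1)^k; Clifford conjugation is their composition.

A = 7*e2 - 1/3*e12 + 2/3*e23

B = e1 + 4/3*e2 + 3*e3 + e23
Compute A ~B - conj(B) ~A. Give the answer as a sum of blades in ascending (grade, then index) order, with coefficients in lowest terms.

first term: -26/3 + 4/9*e1 - 7/3*e2 + 71/9*e3 - 7*e12 - 1/3*e13 + 21*e23 - 1/3*e123
second term: 26/3 - 4/9*e1 + 7/3*e2 - 71/9*e3 - 7*e12 - 1/3*e13 + 21*e23 - 1/3*e123
Answer: -52/3 + 8/9*e1 - 14/3*e2 + 142/9*e3
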